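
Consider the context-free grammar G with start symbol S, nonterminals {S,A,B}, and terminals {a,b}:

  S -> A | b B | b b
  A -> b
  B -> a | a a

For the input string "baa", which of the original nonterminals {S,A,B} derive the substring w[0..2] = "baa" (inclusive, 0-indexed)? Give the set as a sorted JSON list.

CNF form of G:
  S -> T1 B | T1 T1 | b
  A -> b
  B -> T0 T0 | a
  T0 -> a
  T1 -> b

Fill CYK table bottom-up — only the sub-triangle for w[0..2]:
  [0..0]={A,S,T1}  "b"  orig:{A,S}
  [1..1]={B,T0}  "a"  orig:{B}
  [2..2]={B,T0}  "a"  orig:{B}
  [0..1]={S}  "ba"
  [1..2]={B}  "aa"
  [0..2]={S}  "baa"

Original NTs in T[0,2] deriving "baa": ["S"]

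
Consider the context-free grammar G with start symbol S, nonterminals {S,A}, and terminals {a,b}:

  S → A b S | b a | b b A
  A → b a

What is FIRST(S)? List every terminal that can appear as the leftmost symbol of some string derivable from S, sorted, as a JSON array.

Compute FIRST by fixpoint:
iter 1:
  A via A→b a: +{b}
  S via S→A b S: +{b}
  S: {b}  A: {b}
iter 2: (stable)
  S: {b}  A: {b}

FIRST(S) = ["b"]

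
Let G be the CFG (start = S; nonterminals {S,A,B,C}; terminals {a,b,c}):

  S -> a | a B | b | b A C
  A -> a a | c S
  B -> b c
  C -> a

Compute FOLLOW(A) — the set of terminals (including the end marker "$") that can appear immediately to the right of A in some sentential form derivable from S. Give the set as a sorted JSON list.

FIRST sets, iterate to fixpoint:
round 1:
  A via A→a a: +{a}
  A via A→c S: +{c}
  B via B→b c: +{b}
  C via C→a: +{a}
  S via S→a: +{a}
  S via S→b: +{b}
  FIRST(S)={a,b}  FIRST(A)={a,c}  FIRST(B)={b}  FIRST(C)={a}
round 2: (no change)
  FIRST(S)={a,b}  FIRST(A)={a,c}  FIRST(B)={b}  FIRST(C)={a}

Compute FOLLOW by fixpoint:
initialize: $ ∈ FOLLOW(S)
pass 1:
  S→a B: FOLLOW(B) ⊇ FOLLOW(S) ⊇ {$}; new: +{$}
  S→b A C: FOLLOW(A) ⊇ FIRST(C) = {a}; new: +{a}
  S→b A C: FOLLOW(C) ⊇ FOLLOW(S) ⊇ {$}; new: +{$}
  S: {$}  A: {a}  B: {$}  C: {$}
pass 2:
  A→c S: FOLLOW(S) ⊇ FOLLOW(A) ⊇ {a}; new: +{a}
  S→a B: FOLLOW(B) ⊇ FOLLOW(S) ⊇ {$,a}; new: +{a}
  S→b A C: FOLLOW(C) ⊇ FOLLOW(S) ⊇ {$,a}; new: +{a}
  S: {$,a}  A: {a}  B: {$,a}  C: {$,a}
pass 3: (no change)
  S: {$,a}  A: {a}  B: {$,a}  C: {$,a}

FOLLOW(A) = ["a"]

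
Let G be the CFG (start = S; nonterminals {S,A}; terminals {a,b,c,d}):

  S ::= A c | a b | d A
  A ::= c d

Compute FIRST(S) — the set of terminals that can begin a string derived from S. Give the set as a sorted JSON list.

FIRST iteration:
iter 1:
  A via A→c d: +{c}
  S via S→A c: +{c}
  S via S→a b: +{a}
  S via S→d A: +{d}
  S: {a,c,d}  A: {c}
iter 2: (stable)
  S: {a,c,d}  A: {c}

FIRST(S) = ["a", "c", "d"]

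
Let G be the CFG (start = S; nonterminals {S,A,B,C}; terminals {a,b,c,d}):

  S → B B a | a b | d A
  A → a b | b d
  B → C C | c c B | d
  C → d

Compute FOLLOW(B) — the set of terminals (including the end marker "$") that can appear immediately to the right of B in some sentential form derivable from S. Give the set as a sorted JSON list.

Compute FIRST by fixpoint:
iter 1:
  A via A→a b: +{a}
  A via A→b d: +{b}
  B via B→c c B: +{c}
  B via B→d: +{d}
  C via C→d: +{d}
  S via S→B B a: +{c,d}
  S via S→a b: +{a}
  FIRST[S]={a,c,d}  FIRST[A]={a,b}  FIRST[B]={c,d}  FIRST[C]={d}
iter 2: done
  FIRST[S]={a,c,d}  FIRST[A]={a,b}  FIRST[B]={c,d}  FIRST[C]={d}

Compute FOLLOW by fixpoint:
initialize: $ ∈ FOLLOW(S)
round 1:
  B→C C: FOLLOW(C) ⊇ FIRST(C) = {d}; new: +{d}
  S→B B a: FOLLOW(B) ⊇ FIRST(B) = {c,d}; new: +{c,d}
  S→B B a: FOLLOW(B) ⊇ FIRST(a) = {a}; new: +{a}
  S→d A: FOLLOW(A) ⊇ FOLLOW(S) ⊇ {$}; new: +{$}
  FOLLOW[S]={$}  FOLLOW[A]={$}  FOLLOW[B]={a,c,d}  FOLLOW[C]={d}
round 2:
  B→C C: FOLLOW(C) ⊇ FOLLOW(B) ⊇ {a,c,d}; new: +{a,c}
  FOLLOW[S]={$}  FOLLOW[A]={$}  FOLLOW[B]={a,c,d}  FOLLOW[C]={a,c,d}
round 3: (no change)
  FOLLOW[S]={$}  FOLLOW[A]={$}  FOLLOW[B]={a,c,d}  FOLLOW[C]={a,c,d}

FOLLOW(B) = ["a", "c", "d"]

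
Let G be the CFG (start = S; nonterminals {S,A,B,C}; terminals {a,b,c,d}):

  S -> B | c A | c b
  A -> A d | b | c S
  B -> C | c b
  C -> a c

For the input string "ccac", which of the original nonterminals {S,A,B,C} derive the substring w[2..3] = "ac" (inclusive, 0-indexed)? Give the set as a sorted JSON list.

Convert to CNF:
  S -> T1 A | T1 T3 | T2 T1
  A -> A T0 | T1 S | b
  B -> T1 T3 | T2 T1
  C -> T2 T1
  T0 -> d
  T1 -> c
  T2 -> a
  T3 -> b

Fill CYK table bottom-up — only the sub-triangle for w[2..3]:
  T[2,2] 'a' = {T2}  orig:{}
  T[3,3] 'c' = {T1}  orig:{}
  T[2,3] 'ac' = {B,C,S}

Original NTs in T[2,3] deriving "ac": ["B", "C", "S"]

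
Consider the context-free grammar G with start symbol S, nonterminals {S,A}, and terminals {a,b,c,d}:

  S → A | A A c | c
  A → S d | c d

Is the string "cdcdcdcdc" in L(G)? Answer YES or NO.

CNF form of G:
  S -> A X2 | S T0 | T1 T0 | c
  A -> S T0 | T1 T0
  T0 -> d
  T1 -> c
  X2 -> A T1

Fill CYK table bottom-up:
  cell(0,0) c: {S,T1}  orig:{S}
  cell(1,1) d: {T0}  orig:{}
  cell(2,2) c: {S,T1}  orig:{S}
  cell(3,3) d: {T0}  orig:{}
  cell(4,4) c: {S,T1}  orig:{S}
  cell(5,5) d: {T0}  orig:{}
  cell(6,6) c: {S,T1}  orig:{S}
  cell(7,7) d: {T0}  orig:{}
  cell(8,8) c: {S,T1}  orig:{S}
  cell(0,1) cd: {A,S}
  cell(1,2) dc: ∅
  cell(2,3) cd: {A,S}
  cell(3,4) dc: ∅
  cell(4,5) cd: {A,S}
  cell(5,6) dc: ∅
  cell(6,7) cd: {A,S}
  cell(7,8) dc: ∅
  cell(0,2) cdc: {X2}  orig:{}
  cell(1,3) dcd: ∅
  cell(2,4) cdc: {X2}  orig:{}
  cell(3,5) dcd: ∅
  cell(4,6) cdc: {X2}  orig:{}
  cell(5,7) dcd: ∅
  cell(6,8) cdc: {X2}  orig:{}
  cell(0,3) cdcd: ∅
  cell(1,4) dcdc: ∅
  cell(2,5) cdcd: ∅
  cell(3,6) dcdc: ∅
  cell(4,7) cdcd: ∅
  cell(5,8) dcdc: ∅
  cell(0,4) cdcdc: {S}
  cell(1,5) dcdcd: ∅
  cell(2,6) cdcdc: {S}
  cell(3,7) dcdcd: ∅
  cell(4,8) cdcdc: {S}
  cell(0,5) cdcdcd: {A,S}
  cell(1,6) dcdcdc: ∅
  cell(2,7) cdcdcd: {A,S}
  cell(3,8) dcdcdc: ∅
  cell(0,6) cdcdcdc: {X2}  orig:{}
  cell(1,7) dcdcdcd: ∅
  cell(2,8) cdcdcdc: {X2}  orig:{}
  cell(0,7) cdcdcdcd: ∅
  cell(1,8) dcdcdcdc: ∅
  cell(0,8) cdcdcdcdc: {S}

S ∈ T[0,8] ⇒ YES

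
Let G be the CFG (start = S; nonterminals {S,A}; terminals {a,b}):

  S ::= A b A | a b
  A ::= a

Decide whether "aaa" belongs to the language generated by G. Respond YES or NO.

CNF form of G:
  S -> A X2 | T1 T0
  A -> a
  T0 -> b
  T1 -> a
  X2 -> T0 A

CYK fill:
  cell(0,0) a: {A,T1}  orig:{A}
  cell(1,1) a: {A,T1}  orig:{A}
  cell(2,2) a: {A,T1}  orig:{A}
  cell(0,1) aa: ∅
  cell(1,2) aa: ∅
  cell(0,2) aaa: ∅

S ∉ T[0,2] ⇒ NO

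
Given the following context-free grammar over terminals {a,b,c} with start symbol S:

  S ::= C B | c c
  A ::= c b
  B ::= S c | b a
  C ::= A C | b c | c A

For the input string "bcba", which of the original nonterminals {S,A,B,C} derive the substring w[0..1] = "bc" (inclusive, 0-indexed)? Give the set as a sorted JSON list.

Convert to CNF:
  S -> C B | T0 T0
  A -> T0 T1
  B -> S T0 | T1 T2
  C -> A C | T0 A | T1 T0
  T0 -> c
  T1 -> b
  T2 -> a

CYK fill — only the sub-triangle for w[0..1]:
  [0..0]={T1}  "b"  orig:{}
  [1..1]={T0}  "c"  orig:{}
  [0..1]={C}  "bc"

Original NTs in T[0,1] deriving "bc": ["C"]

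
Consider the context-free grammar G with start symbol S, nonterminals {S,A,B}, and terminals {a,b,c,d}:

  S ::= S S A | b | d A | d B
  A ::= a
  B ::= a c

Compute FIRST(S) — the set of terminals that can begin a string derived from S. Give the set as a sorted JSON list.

FIRST iteration:
pass 1:
  A via A→a: +{a}
  B via B→a c: +{a}
  S via S→b: +{b}
  S via S→d A: +{d}
  FIRST[S]={b,d}  FIRST[A]={a}  FIRST[B]={a}
pass 2: (no change)
  FIRST[S]={b,d}  FIRST[A]={a}  FIRST[B]={a}

FIRST(S) = ["b", "d"]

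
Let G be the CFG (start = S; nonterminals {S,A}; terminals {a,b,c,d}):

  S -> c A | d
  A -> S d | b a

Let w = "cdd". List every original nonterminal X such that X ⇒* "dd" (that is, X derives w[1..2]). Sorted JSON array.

Convert to CNF:
  S -> T3 A | d
  A -> S T0 | T1 T2
  T0 -> d
  T1 -> b
  T2 -> a
  T3 -> c

CYK table (by increasing span) — only the sub-triangle for w[1..2]:
  T[1,1] 'd' = {S,T0}  orig:{S}
  T[2,2] 'd' = {S,T0}  orig:{S}
  T[1,2] 'dd' = {A}

Original NTs in T[1,2] deriving "dd": ["A"]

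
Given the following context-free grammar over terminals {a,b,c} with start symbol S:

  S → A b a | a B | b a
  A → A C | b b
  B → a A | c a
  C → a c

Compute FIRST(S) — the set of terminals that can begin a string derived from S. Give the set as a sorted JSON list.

FIRST sets, iterate to fixpoint:
pass 1:
  A via A→b b: +{b}
  B via B→a A: +{a}
  B via B→c a: +{c}
  C via C→a c: +{a}
  S via S→A b a: +{b}
  S via S→a B: +{a}
  FIRST(S)={a,b}  FIRST(A)={b}  FIRST(B)={a,c}  FIRST(C)={a}
pass 2: — fixpoint
  FIRST(S)={a,b}  FIRST(A)={b}  FIRST(B)={a,c}  FIRST(C)={a}

FIRST(S) = ["a", "b"]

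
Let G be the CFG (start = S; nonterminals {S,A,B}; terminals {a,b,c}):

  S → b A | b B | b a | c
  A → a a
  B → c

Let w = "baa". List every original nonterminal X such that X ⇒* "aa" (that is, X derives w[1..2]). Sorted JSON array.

Convert to CNF:
  S -> T1 A | T1 B | T1 T0 | c
  A -> T0 T0
  B -> c
  T0 -> a
  T1 -> b

CYK table (by increasing span) (cells [i..j] with 1 ≤ i ≤ j ≤ 2 only):
  [1..1]={T0}  "a"  orig:{}
  [2..2]={T0}  "a"  orig:{}
  [1..2]={A}  "aa"

Original NTs in T[1,2] deriving "aa": ["A"]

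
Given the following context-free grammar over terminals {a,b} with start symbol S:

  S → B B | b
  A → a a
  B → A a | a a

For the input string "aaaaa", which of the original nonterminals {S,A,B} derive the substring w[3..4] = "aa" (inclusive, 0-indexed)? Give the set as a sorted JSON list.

Convert to CNF:
  S -> B B | b
  A -> T0 T0
  B -> A T0 | T0 T0
  T0 -> a

Fill CYK table bottom-up, restricted to cells inside w[3..4]:
  T[3,3] 'a' = {T0}  orig:{}
  T[4,4] 'a' = {T0}  orig:{}
  T[3,4] 'aa' = {A,B}

Original NTs in T[3,4] deriving "aa": ["A", "B"]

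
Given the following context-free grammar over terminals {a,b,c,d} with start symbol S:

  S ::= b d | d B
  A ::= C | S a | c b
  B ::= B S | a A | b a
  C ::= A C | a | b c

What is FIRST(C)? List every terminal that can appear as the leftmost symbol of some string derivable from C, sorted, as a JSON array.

Compute FIRST by fixpoint:
pass 1:
  A via A→c b: +{c}
  B via B→a A: +{a}
  B via B→b a: +{b}
  C via C→A C: +{c}
  C via C→a: +{a}
  C via C→b c: +{b}
  S via S→b d: +{b}
  S via S→d B: +{d}
  FIRST(S)={b,d}  FIRST(A)={c}  FIRST(B)={a,b}  FIRST(C)={a,b,c}
pass 2:
  A via A→C: +{a,b}
  A via A→S a: +{d}
  C via C→A C: +{d}
  FIRST(S)={b,d}  FIRST(A)={a,b,c,d}  FIRST(B)={a,b}  FIRST(C)={a,b,c,d}
pass 3: (stable)
  FIRST(S)={b,d}  FIRST(A)={a,b,c,d}  FIRST(B)={a,b}  FIRST(C)={a,b,c,d}

FIRST(C) = ["a", "b", "c", "d"]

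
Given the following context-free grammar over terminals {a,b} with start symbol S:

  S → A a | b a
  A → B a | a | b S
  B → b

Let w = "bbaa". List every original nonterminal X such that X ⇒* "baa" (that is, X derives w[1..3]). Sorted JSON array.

Convert to CNF:
  S -> A T0 | T1 T0
  A -> B T0 | T1 S | a
  B -> b
  T0 -> a
  T1 -> b

Fill CYK table bottom-up (cells [i..j] with 1 ≤ i ≤ j ≤ 3 only):
  cell(1,1) b: {B,T1}  orig:{B}
  cell(2,2) a: {A,T0}  orig:{A}
  cell(3,3) a: {A,T0}  orig:{A}
  cell(1,2) ba: {A,S}
  cell(2,3) aa: {S}
  cell(1,3) baa: {A,S}

Original NTs in T[1,3] deriving "baa": ["A", "S"]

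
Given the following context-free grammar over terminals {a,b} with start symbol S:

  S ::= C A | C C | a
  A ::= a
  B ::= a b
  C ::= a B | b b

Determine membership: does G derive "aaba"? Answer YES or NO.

CNF form of G:
  S -> C A | C C | a
  A -> a
  B -> T0 T1
  C -> T0 B | T1 T1
  T0 -> a
  T1 -> b

CYK table (by increasing span):
  T[0,0] 'a' = {A,S,T0}  orig:{A,S}
  T[1,1] 'a' = {A,S,T0}  orig:{A,S}
  T[2,2] 'b' = {T1}  orig:{}
  T[3,3] 'a' = {A,S,T0}  orig:{A,S}
  T[0,1] 'aa' = ∅
  T[1,2] 'ab' = {B}
  T[2,3] 'ba' = ∅
  T[0,2] 'aab' = {C}
  T[1,3] 'aba' = ∅
  T[0,3] 'aaba' = {S}

S ∈ T[0,3] ⇒ YES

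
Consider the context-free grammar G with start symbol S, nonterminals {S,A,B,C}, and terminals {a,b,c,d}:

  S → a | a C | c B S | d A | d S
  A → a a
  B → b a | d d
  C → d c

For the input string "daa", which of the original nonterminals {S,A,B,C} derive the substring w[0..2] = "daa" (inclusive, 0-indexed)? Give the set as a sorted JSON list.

Convert to CNF:
  S -> T0 C | T2 A | T2 S | T3 X4 | a
  A -> T0 T0
  B -> T1 T0 | T2 T2
  C -> T2 T3
  T0 -> a
  T1 -> b
  T2 -> d
  T3 -> c
  X4 -> B S

CYK table (by increasing span) — only the sub-triangle for w[0..2]:
  cell(0,0) d: {T2}  orig:{}
  cell(1,1) a: {S,T0}  orig:{S}
  cell(2,2) a: {S,T0}  orig:{S}
  cell(0,1) da: {S}
  cell(1,2) aa: {A}
  cell(0,2) daa: {S}

Original NTs in T[0,2] deriving "daa": ["S"]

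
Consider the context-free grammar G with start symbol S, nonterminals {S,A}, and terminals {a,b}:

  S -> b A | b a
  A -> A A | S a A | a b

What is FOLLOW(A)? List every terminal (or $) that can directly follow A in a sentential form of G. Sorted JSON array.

Compute FIRST by fixpoint:
[1]
  A via A→a b: +{a}
  S via S→b A: +{b}
  FIRST[S]={b}  FIRST[A]={a}
[2]
  A via A→S a A: +{b}
  FIRST[S]={b}  FIRST[A]={a,b}
[3] — fixpoint
  FIRST[S]={b}  FIRST[A]={a,b}

FOLLOW sets:
initialize: $ ∈ FOLLOW(S)
[1]
  A→A A: FOLLOW(A) ⊇ FIRST(A) = {a,b}; new: +{a,b}
  A→S a A: FOLLOW(S) ⊇ FIRST(a) = {a}; new: +{a}
  S→b A: FOLLOW(A) ⊇ FOLLOW(S) ⊇ {$,a}; new: +{$}
  FOLLOW[S]={$,a}  FOLLOW[A]={$,a,b}
[2] done
  FOLLOW[S]={$,a}  FOLLOW[A]={$,a,b}

FOLLOW(A) = ["$", "a", "b"]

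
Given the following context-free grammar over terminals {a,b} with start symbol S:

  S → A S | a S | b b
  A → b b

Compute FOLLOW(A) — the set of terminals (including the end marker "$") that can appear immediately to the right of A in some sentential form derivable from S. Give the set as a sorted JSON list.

Compute FIRST by fixpoint:
[1]
  A via A→b b: +{b}
  S via S→A S: +{b}
  S via S→a S: +{a}
  FIRST[S]={a,b}  FIRST[A]={b}
[2] (stable)
  FIRST[S]={a,b}  FIRST[A]={b}

FOLLOW sets:
initialize: $ ∈ FOLLOW(S)
[1]
  S→A S: FOLLOW(A) ⊇ FIRST(S) = {a,b}; new: +{a,b}
  FOLLOW(S)={$}  FOLLOW(A)={a,b}
[2] done
  FOLLOW(S)={$}  FOLLOW(A)={a,b}

FOLLOW(A) = ["a", "b"]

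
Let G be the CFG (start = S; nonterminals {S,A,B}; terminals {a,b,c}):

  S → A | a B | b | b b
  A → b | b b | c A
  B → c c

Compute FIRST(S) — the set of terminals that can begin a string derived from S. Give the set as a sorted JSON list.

FIRST iteration:
iter 1:
  A via A→b: +{b}
  A via A→c A: +{c}
  B via B→c c: +{c}
  S via S→A: +{b,c}
  S via S→a B: +{a}
  FIRST[S]={a,b,c}  FIRST[A]={b,c}  FIRST[B]={c}
iter 2: (stable)
  FIRST[S]={a,b,c}  FIRST[A]={b,c}  FIRST[B]={c}

FIRST(S) = ["a", "b", "c"]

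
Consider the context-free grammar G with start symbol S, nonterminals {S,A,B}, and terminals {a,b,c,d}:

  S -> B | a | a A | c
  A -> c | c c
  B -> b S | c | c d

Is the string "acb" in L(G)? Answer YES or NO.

CNF form of G:
  S -> T0 T2 | T1 S | T3 A | a | c
  A -> T0 T0 | c
  B -> T0 T2 | T1 S | c
  T0 -> c
  T1 -> b
  T2 -> d
  T3 -> a

Fill CYK table bottom-up:
  cell(0,0) a: {S,T3}  orig:{S}
  cell(1,1) c: {A,B,S,T0}  orig:{A,B,S}
  cell(2,2) b: {T1}  orig:{}
  cell(0,1) ac: {S}
  cell(1,2) cb: ∅
  cell(0,2) acb: ∅

S ∉ T[0,2] ⇒ NO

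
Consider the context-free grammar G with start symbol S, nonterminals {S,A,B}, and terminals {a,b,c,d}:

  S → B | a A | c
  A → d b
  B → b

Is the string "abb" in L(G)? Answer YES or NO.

CNF form of G:
  S -> T2 A | b | c
  A -> T0 T1
  B -> b
  T0 -> d
  T1 -> b
  T2 -> a

CYK fill:
  cell(0,0) a: {T2}  orig:{}
  cell(1,1) b: {B,S,T1}  orig:{B,S}
  cell(2,2) b: {B,S,T1}  orig:{B,S}
  cell(0,1) ab: ∅
  cell(1,2) bb: ∅
  cell(0,2) abb: ∅

S ∉ T[0,2] ⇒ NO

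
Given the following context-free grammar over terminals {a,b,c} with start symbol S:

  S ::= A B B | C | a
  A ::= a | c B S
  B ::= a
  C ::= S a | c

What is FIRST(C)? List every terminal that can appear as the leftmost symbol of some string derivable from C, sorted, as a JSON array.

Compute FIRST by fixpoint:
iter 1:
  A via A→a: +{a}
  A via A→c B S: +{c}
  B via B→a: +{a}
  C via C→c: +{c}
  S via S→A B B: +{a,c}
  FIRST[S]={a,c}  FIRST[A]={a,c}  FIRST[B]={a}  FIRST[C]={c}
iter 2:
  C via C→S a: +{a}
  FIRST[S]={a,c}  FIRST[A]={a,c}  FIRST[B]={a}  FIRST[C]={a,c}
iter 3: (stable)
  FIRST[S]={a,c}  FIRST[A]={a,c}  FIRST[B]={a}  FIRST[C]={a,c}

FIRST(C) = ["a", "c"]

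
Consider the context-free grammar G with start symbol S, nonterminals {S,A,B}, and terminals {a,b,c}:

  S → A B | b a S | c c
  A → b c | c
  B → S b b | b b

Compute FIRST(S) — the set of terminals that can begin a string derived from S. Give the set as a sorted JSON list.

FIRST iteration:
round 1:
  A via A→b c: +{b}
  A via A→c: +{c}
  B via B→b b: +{b}
  S via S→A B: +{b,c}
  S: {b,c}  A: {b,c}  B: {b}
round 2:
  B via B→S b b: +{c}
  S: {b,c}  A: {b,c}  B: {b,c}
round 3: done
  S: {b,c}  A: {b,c}  B: {b,c}

FIRST(S) = ["b", "c"]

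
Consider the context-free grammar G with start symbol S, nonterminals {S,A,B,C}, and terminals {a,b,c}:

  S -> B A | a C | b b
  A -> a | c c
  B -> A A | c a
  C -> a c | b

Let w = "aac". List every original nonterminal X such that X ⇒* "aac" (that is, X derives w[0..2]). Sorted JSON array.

Convert to CNF:
  S -> B A | T1 C | T2 T2
  A -> T0 T0 | a
  B -> A A | T0 T1
  C -> T1 T0 | b
  T0 -> c
  T1 -> a
  T2 -> b

CYK table (by increasing span), restricted to cells inside w[0..2]:
  [0..0]={A,T1}  "a"  orig:{A}
  [1..1]={A,T1}  "a"  orig:{A}
  [2..2]={T0}  "c"  orig:{}
  [0..1]={B}  "aa"
  [1..2]={C}  "ac"
  [0..2]={S}  "aac"

Original NTs in T[0,2] deriving "aac": ["S"]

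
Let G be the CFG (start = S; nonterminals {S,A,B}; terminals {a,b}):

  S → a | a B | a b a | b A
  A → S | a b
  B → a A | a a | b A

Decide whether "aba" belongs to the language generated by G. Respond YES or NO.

CNF form of G:
  S -> T0 B | T0 X3 | T1 A | a
  A -> T0 B | T0 T1 | T0 X2 | T1 A | a
  B -> T0 A | T0 T0 | T1 A
  T0 -> a
  T1 -> b
  X2 -> T1 T0
  X3 -> T1 T0

Fill CYK table bottom-up:
  T[0,0] 'a' = {A,S,T0}  orig:{A,S}
  T[1,1] 'b' = {T1}  orig:{}
  T[2,2] 'a' = {A,S,T0}  orig:{A,S}
  T[0,1] 'ab' = {A}
  T[1,2] 'ba' = {A,B,S,X2,X3}  orig:{A,B,S}
  T[0,2] 'aba' = {A,B,S}

S ∈ T[0,2] ⇒ YES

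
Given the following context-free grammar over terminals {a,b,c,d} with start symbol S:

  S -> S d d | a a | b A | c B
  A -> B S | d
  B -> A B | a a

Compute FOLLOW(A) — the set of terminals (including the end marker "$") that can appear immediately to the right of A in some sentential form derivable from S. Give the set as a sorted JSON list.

FIRST iteration:
round 1:
  A via A→d: +{d}
  B via B→A B: +{d}
  B via B→a a: +{a}
  S via S→a a: +{a}
  S via S→b A: +{b}
  S via S→c B: +{c}
  FIRST(S)={a,b,c}  FIRST(A)={d}  FIRST(B)={a,d}
round 2:
  A via A→B S: +{a}
  FIRST(S)={a,b,c}  FIRST(A)={a,d}  FIRST(B)={a,d}
round 3: (stable)
  FIRST(S)={a,b,c}  FIRST(A)={a,d}  FIRST(B)={a,d}

FOLLOW sets:
FOLLOW(S) := {$}
round 1:
  A→B S: FOLLOW(B) ⊇ FIRST(S) = {a,b,c}; new: +{a,b,c}
  B→A B: FOLLOW(A) ⊇ FIRST(B) = {a,d}; new: +{a,d}
  S→S d d: FOLLOW(S) ⊇ FIRST(d) = {d}; new: +{d}
  S→b A: FOLLOW(A) ⊇ FOLLOW(S) ⊇ {$,d}; new: +{$}
  S→c B: FOLLOW(B) ⊇ FOLLOW(S) ⊇ {$,d}; new: +{$,d}
  FOLLOW(S)={$,d}  FOLLOW(A)={$,a,d}  FOLLOW(B)={$,a,b,c,d}
round 2:
  A→B S: FOLLOW(S) ⊇ FOLLOW(A) ⊇ {$,a,d}; new: +{a}
  FOLLOW(S)={$,a,d}  FOLLOW(A)={$,a,d}  FOLLOW(B)={$,a,b,c,d}
round 3: — fixpoint
  FOLLOW(S)={$,a,d}  FOLLOW(A)={$,a,d}  FOLLOW(B)={$,a,b,c,d}

FOLLOW(A) = ["$", "a", "d"]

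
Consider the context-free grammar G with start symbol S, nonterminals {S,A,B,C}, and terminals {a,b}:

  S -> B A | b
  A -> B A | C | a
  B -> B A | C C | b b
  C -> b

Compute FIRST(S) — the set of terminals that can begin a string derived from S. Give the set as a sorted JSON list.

FIRST iteration:
iter 1:
  A via A→a: +{a}
  B via B→b b: +{b}
  C via C→b: +{b}
  S via S→B A: +{b}
  FIRST(S)={b}  FIRST(A)={a}  FIRST(B)={b}  FIRST(C)={b}
iter 2:
  A via A→B A: +{b}
  FIRST(S)={b}  FIRST(A)={a,b}  FIRST(B)={b}  FIRST(C)={b}
iter 3: done
  FIRST(S)={b}  FIRST(A)={a,b}  FIRST(B)={b}  FIRST(C)={b}

FIRST(S) = ["b"]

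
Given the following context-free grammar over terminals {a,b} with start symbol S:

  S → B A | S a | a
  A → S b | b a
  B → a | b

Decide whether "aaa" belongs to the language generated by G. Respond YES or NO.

CNF form of G:
  S -> B A | S T1 | a
  A -> S T0 | T0 T1
  B -> a | b
  T0 -> b
  T1 -> a

Fill CYK table bottom-up:
  [0..0]={B,S,T1}  "a"  orig:{B,S}
  [1..1]={B,S,T1}  "a"  orig:{B,S}
  [2..2]={B,S,T1}  "a"  orig:{B,S}
  [0..1]={S}  "aa"
  [1..2]={S}  "aa"
  [0..2]={S}  "aaa"

S ∈ T[0,2] ⇒ YES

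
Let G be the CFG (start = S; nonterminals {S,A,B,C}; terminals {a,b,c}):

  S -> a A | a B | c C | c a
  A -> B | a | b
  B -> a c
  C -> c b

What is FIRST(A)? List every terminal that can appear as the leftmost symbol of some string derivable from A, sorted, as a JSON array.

FIRST sets, iterate to fixpoint:
iter 1:
  A via A→a: +{a}
  A via A→b: +{b}
  B via B→a c: +{a}
  C via C→c b: +{c}
  S via S→a A: +{a}
  S via S→c C: +{c}
  S: {a,c}  A: {a,b}  B: {a}  C: {c}
iter 2: done
  S: {a,c}  A: {a,b}  B: {a}  C: {c}

FIRST(A) = ["a", "b"]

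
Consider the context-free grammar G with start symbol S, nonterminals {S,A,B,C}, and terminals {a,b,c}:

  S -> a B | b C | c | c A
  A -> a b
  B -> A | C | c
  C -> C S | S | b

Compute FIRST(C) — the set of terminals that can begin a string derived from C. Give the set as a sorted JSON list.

FIRST sets, iterate to fixpoint:
iter 1:
  A via A→a b: +{a}
  B via B→A: +{a}
  B via B→c: +{c}
  C via C→b: +{b}
  S via S→a B: +{a}
  S via S→b C: +{b}
  S via S→c: +{c}
  S: {a,b,c}  A: {a}  B: {a,c}  C: {b}
iter 2:
  B via B→C: +{b}
  C via C→S: +{a,c}
  S: {a,b,c}  A: {a}  B: {a,b,c}  C: {a,b,c}
iter 3: (no change)
  S: {a,b,c}  A: {a}  B: {a,b,c}  C: {a,b,c}

FIRST(C) = ["a", "b", "c"]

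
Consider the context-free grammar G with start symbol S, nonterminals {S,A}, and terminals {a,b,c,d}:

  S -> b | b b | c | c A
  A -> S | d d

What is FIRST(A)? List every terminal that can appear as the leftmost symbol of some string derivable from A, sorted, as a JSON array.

FIRST sets, iterate to fixpoint:
[1]
  A via A→d d: +{d}
  S via S→b: +{b}
  S via S→c: +{c}
  S: {b,c}  A: {d}
[2]
  A via A→S: +{b,c}
  S: {b,c}  A: {b,c,d}
[3] (no change)
  S: {b,c}  A: {b,c,d}

FIRST(A) = ["b", "c", "d"]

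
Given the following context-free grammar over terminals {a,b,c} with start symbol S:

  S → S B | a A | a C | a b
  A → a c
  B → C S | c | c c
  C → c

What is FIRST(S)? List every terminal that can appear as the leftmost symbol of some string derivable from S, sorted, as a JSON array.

FIRST sets, iterate to fixpoint:
[1]
  A via A→a c: +{a}
  B via B→c: +{c}
  C via C→c: +{c}
  S via S→a A: +{a}
  S: {a}  A: {a}  B: {c}  C: {c}
[2] (stable)
  S: {a}  A: {a}  B: {c}  C: {c}

FIRST(S) = ["a"]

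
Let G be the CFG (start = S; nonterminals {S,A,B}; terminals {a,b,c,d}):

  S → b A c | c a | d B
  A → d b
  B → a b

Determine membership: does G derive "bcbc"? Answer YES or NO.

Convert to CNF:
  S -> T0 B | T1 X4 | T3 T2
  A -> T0 T1
  B -> T2 T1
  T0 -> d
  T1 -> b
  T2 -> a
  T3 -> c
  X4 -> A T3

CYK fill:
  cell(0,0) b: {T1}  orig:{}
  cell(1,1) c: {T3}  orig:{}
  cell(2,2) b: {T1}  orig:{}
  cell(3,3) c: {T3}  orig:{}
  cell(0,1) bc: ∅
  cell(1,2) cb: ∅
  cell(2,3) bc: ∅
  cell(0,2) bcb: ∅
  cell(1,3) cbc: ∅
  cell(0,3) bcbc: ∅

S ∉ T[0,3] ⇒ NO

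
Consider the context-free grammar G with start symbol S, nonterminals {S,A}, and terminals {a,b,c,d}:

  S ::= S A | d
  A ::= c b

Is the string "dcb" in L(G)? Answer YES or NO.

CNF form of G:
  S -> S A | d
  A -> T0 T1
  T0 -> c
  T1 -> b

Fill CYK table bottom-up:
  T[0,0] 'd' = {S}
  T[1,1] 'c' = {T0}  orig:{}
  T[2,2] 'b' = {T1}  orig:{}
  T[0,1] 'dc' = ∅
  T[1,2] 'cb' = {A}
  T[0,2] 'dcb' = {S}

S ∈ T[0,2] ⇒ YES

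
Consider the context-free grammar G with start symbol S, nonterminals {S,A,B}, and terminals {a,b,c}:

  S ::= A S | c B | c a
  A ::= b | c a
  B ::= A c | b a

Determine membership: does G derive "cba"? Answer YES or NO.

Convert to CNF:
  S -> A S | T0 B | T0 T1
  A -> T0 T1 | b
  B -> A T0 | T2 T1
  T0 -> c
  T1 -> a
  T2 -> b

CYK fill:
  cell(0,0) c: {T0}  orig:{}
  cell(1,1) b: {A,T2}  orig:{A}
  cell(2,2) a: {T1}  orig:{}
  cell(0,1) cb: ∅
  cell(1,2) ba: {B}
  cell(0,2) cba: {S}

S ∈ T[0,2] ⇒ YES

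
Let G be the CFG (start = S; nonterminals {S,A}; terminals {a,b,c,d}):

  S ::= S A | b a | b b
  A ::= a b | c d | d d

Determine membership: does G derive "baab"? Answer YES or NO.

CNF form of G:
  S -> S A | T1 T0 | T1 T1
  A -> T0 T1 | T2 T3 | T3 T3
  T0 -> a
  T1 -> b
  T2 -> c
  T3 -> d

CYK fill:
  T[0,0] 'b' = {T1}  orig:{}
  T[1,1] 'a' = {T0}  orig:{}
  T[2,2] 'a' = {T0}  orig:{}
  T[3,3] 'b' = {T1}  orig:{}
  T[0,1] 'ba' = {S}
  T[1,2] 'aa' = ∅
  T[2,3] 'ab' = {A}
  T[0,2] 'baa' = ∅
  T[1,3] 'aab' = ∅
  T[0,3] 'baab' = {S}

S ∈ T[0,3] ⇒ YES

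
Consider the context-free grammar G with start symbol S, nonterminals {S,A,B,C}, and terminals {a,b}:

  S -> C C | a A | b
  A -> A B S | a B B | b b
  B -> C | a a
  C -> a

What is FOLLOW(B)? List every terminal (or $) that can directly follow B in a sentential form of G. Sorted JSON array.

FIRST iteration:
iter 1:
  A via A→a B B: +{a}
  A via A→b b: +{b}
  B via B→a a: +{a}
  C via C→a: +{a}
  S via S→C C: +{a}
  S via S→b: +{b}
  FIRST(S)={a,b}  FIRST(A)={a,b}  FIRST(B)={a}  FIRST(C)={a}
iter 2: (stable)
  FIRST(S)={a,b}  FIRST(A)={a,b}  FIRST(B)={a}  FIRST(C)={a}

FOLLOW sets:
initialize: $ ∈ FOLLOW(S)
[1]
  A→A B S: FOLLOW(A) ⊇ FIRST(B) = {a}; new: +{a}
  A→A B S: FOLLOW(B) ⊇ FIRST(S) = {a,b}; new: +{a,b}
  A→A B S: FOLLOW(S) ⊇ FOLLOW(A) ⊇ {a}; new: +{a}
  B→C: FOLLOW(C) ⊇ FOLLOW(B) ⊇ {a,b}; new: +{a,b}
  S→C C: FOLLOW(C) ⊇ FOLLOW(S) ⊇ {$,a}; new: +{$}
  S→a A: FOLLOW(A) ⊇ FOLLOW(S) ⊇ {$,a}; new: +{$}
  FOLLOW(S)={$,a}  FOLLOW(A)={$,a}  FOLLOW(B)={a,b}  FOLLOW(C)={$,a,b}
[2]
  A→a B B: FOLLOW(B) ⊇ FOLLOW(A) ⊇ {$,a}; new: +{$}
  FOLLOW(S)={$,a}  FOLLOW(A)={$,a}  FOLLOW(B)={$,a,b}  FOLLOW(C)={$,a,b}
[3] (stable)
  FOLLOW(S)={$,a}  FOLLOW(A)={$,a}  FOLLOW(B)={$,a,b}  FOLLOW(C)={$,a,b}

FOLLOW(B) = ["$", "a", "b"]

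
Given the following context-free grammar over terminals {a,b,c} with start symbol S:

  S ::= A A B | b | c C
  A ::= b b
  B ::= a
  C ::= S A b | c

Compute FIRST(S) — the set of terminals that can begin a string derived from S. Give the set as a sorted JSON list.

Compute FIRST by fixpoint:
iter 1:
  A via A→b b: +{b}
  B via B→a: +{a}
  C via C→c: +{c}
  S via S→A A B: +{b}
  S via S→c C: +{c}
  FIRST(S)={b,c}  FIRST(A)={b}  FIRST(B)={a}  FIRST(C)={c}
iter 2:
  C via C→S A b: +{b}
  FIRST(S)={b,c}  FIRST(A)={b}  FIRST(B)={a}  FIRST(C)={b,c}
iter 3: (stable)
  FIRST(S)={b,c}  FIRST(A)={b}  FIRST(B)={a}  FIRST(C)={b,c}

FIRST(S) = ["b", "c"]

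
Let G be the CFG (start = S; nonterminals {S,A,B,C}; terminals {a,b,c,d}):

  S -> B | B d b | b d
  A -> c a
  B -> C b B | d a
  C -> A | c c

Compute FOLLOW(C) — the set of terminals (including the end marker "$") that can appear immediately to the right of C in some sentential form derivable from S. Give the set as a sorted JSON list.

Compute FIRST by fixpoint:
round 1:
  A via A→c a: +{c}
  B via B→d a: +{d}
  C via C→A: +{c}
  S via S→B: +{d}
  S via S→b d: +{b}
  FIRST[S]={b,d}  FIRST[A]={c}  FIRST[B]={d}  FIRST[C]={c}
round 2:
  B via B→C b B: +{c}
  S via S→B: +{c}
  FIRST[S]={b,c,d}  FIRST[A]={c}  FIRST[B]={c,d}  FIRST[C]={c}
round 3: (stable)
  FIRST[S]={b,c,d}  FIRST[A]={c}  FIRST[B]={c,d}  FIRST[C]={c}

FOLLOW sets:
initialize: $ ∈ FOLLOW(S)
iter 1:
  B→C b B: FOLLOW(C) ⊇ FIRST(b) = {b}; new: +{b}
  C→A: FOLLOW(A) ⊇ FOLLOW(C) ⊇ {b}; new: +{b}
  S→B: FOLLOW(B) ⊇ FOLLOW(S) ⊇ {$}; new: +{$}
  S→B d b: FOLLOW(B) ⊇ FIRST(d) = {d}; new: +{d}
  FOLLOW[S]={$}  FOLLOW[A]={b}  FOLLOW[B]={$,d}  FOLLOW[C]={b}
iter 2: done
  FOLLOW[S]={$}  FOLLOW[A]={b}  FOLLOW[B]={$,d}  FOLLOW[C]={b}

FOLLOW(C) = ["b"]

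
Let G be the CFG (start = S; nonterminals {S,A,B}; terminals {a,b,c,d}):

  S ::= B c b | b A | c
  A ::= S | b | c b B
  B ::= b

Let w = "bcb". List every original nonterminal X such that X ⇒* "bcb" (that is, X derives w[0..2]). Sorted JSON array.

Convert to CNF:
  S -> B X4 | T1 A | c
  A -> B X2 | T0 X3 | T1 A | b | c
  B -> b
  T0 -> c
  T1 -> b
  X2 -> T0 T1
  X3 -> T1 B
  X4 -> T0 T1

CYK fill — only the sub-triangle for w[0..2]:
  [0..0]={A,B,T1}  "b"  orig:{A,B}
  [1..1]={A,S,T0}  "c"  orig:{A,S}
  [2..2]={A,B,T1}  "b"  orig:{A,B}
  [0..1]={A,S}  "bc"
  [1..2]={X2,X4}  "cb"  orig:{}
  [0..2]={A,S}  "bcb"

Original NTs in T[0,2] deriving "bcb": ["A", "S"]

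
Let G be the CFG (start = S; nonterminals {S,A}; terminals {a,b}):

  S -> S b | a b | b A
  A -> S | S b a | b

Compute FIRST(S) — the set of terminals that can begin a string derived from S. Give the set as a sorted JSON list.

FIRST iteration:
pass 1:
  A via A→b: +{b}
  S via S→a b: +{a}
  S via S→b A: +{b}
  S: {a,b}  A: {b}
pass 2:
  A via A→S: +{a}
  S: {a,b}  A: {a,b}
pass 3: done
  S: {a,b}  A: {a,b}

FIRST(S) = ["a", "b"]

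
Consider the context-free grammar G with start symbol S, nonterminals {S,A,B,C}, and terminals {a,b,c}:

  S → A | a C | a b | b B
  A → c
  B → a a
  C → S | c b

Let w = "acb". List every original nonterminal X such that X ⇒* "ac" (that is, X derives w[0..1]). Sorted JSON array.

CNF form of G:
  S -> T0 C | T0 T1 | T1 B | c
  A -> c
  B -> T0 T0
  C -> T0 C | T0 T1 | T1 B | T2 T1 | c
  T0 -> a
  T1 -> b
  T2 -> c

Fill CYK table bottom-up, restricted to cells inside w[0..1]:
  cell(0,0) a: {T0}  orig:{}
  cell(1,1) c: {A,C,S,T2}  orig:{A,C,S}
  cell(0,1) ac: {C,S}

Original NTs in T[0,1] deriving "ac": ["C", "S"]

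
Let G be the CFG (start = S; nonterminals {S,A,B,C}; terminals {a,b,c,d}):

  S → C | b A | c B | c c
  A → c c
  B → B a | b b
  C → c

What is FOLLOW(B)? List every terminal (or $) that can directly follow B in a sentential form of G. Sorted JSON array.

FIRST iteration:
round 1:
  A via A→c c: +{c}
  B via B→b b: +{b}
  C via C→c: +{c}
  S via S→C: +{c}
  S via S→b A: +{b}
  FIRST[S]={b,c}  FIRST[A]={c}  FIRST[B]={b}  FIRST[C]={c}
round 2: — fixpoint
  FIRST[S]={b,c}  FIRST[A]={c}  FIRST[B]={b}  FIRST[C]={c}

Compute FOLLOW by fixpoint:
seed FOLLOW(S) with $
iter 1:
  B→B a: FOLLOW(B) ⊇ FIRST(a) = {a}; new: +{a}
  S→C: FOLLOW(C) ⊇ FOLLOW(S) ⊇ {$}; new: +{$}
  S→b A: FOLLOW(A) ⊇ FOLLOW(S) ⊇ {$}; new: +{$}
  S→c B: FOLLOW(B) ⊇ FOLLOW(S) ⊇ {$}; new: +{$}
  FOLLOW[S]={$}  FOLLOW[A]={$}  FOLLOW[B]={$,a}  FOLLOW[C]={$}
iter 2: (no change)
  FOLLOW[S]={$}  FOLLOW[A]={$}  FOLLOW[B]={$,a}  FOLLOW[C]={$}

FOLLOW(B) = ["$", "a"]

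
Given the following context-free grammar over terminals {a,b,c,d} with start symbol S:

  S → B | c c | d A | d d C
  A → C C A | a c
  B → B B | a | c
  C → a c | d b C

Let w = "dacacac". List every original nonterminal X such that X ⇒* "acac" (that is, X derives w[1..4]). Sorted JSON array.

CNF form of G:
  S -> B B | T1 T1 | T2 A | T2 X6 | a | c
  A -> C X4 | T0 T1
  B -> B B | a | c
  C -> T0 T1 | T2 X5
  T0 -> a
  T1 -> c
  T2 -> d
  T3 -> b
  X4 -> C A
  X5 -> T3 C
  X6 -> T2 C

CYK fill — only the sub-triangle for w[1..4]:
  T[1,1] 'a' = {B,S,T0}  orig:{B,S}
  T[2,2] 'c' = {B,S,T1}  orig:{B,S}
  T[3,3] 'a' = {B,S,T0}  orig:{B,S}
  T[4,4] 'c' = {B,S,T1}  orig:{B,S}
  T[1,2] 'ac' = {A,B,C,S}
  T[2,3] 'ca' = {B,S}
  T[3,4] 'ac' = {A,B,C,S}
  T[1,3] 'aca' = {B,S}
  T[2,4] 'cac' = {B,S}
  T[1,4] 'acac' = {B,S,X4}  orig:{B,S}

Original NTs in T[1,4] deriving "acac": ["B", "S"]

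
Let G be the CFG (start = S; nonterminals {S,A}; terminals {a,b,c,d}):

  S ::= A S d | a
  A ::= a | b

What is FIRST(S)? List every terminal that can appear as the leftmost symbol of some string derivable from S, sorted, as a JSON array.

Compute FIRST by fixpoint:
round 1:
  A via A→a: +{a}
  A via A→b: +{b}
  S via S→A S d: +{a,b}
  S: {a,b}  A: {a,b}
round 2: — fixpoint
  S: {a,b}  A: {a,b}

FIRST(S) = ["a", "b"]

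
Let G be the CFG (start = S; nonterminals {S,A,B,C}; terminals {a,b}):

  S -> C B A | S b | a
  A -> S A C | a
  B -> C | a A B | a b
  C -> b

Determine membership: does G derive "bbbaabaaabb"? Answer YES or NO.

CNF form of G:
  S -> C X4 | S T1 | a
  A -> S X2 | a
  B -> T0 T1 | T0 X3 | b
  C -> b
  T0 -> a
  T1 -> b
  X2 -> A C
  X3 -> A B
  X4 -> B A

CYK table (by increasing span):
  cell(0,0) b: {B,C,T1}  orig:{B,C}
  cell(1,1) b: {B,C,T1}  orig:{B,C}
  cell(2,2) b: {B,C,T1}  orig:{B,C}
  cell(3,3) a: {A,S,T0}  orig:{A,S}
  cell(4,4) a: {A,S,T0}  orig:{A,S}
  cell(5,5) b: {B,C,T1}  orig:{B,C}
  cell(6,6) a: {A,S,T0}  orig:{A,S}
  cell(7,7) a: {A,S,T0}  orig:{A,S}
  cell(8,8) a: {A,S,T0}  orig:{A,S}
  cell(9,9) b: {B,C,T1}  orig:{B,C}
  cell(10,10) b: {B,C,T1}  orig:{B,C}
  cell(0,1) bb: ∅
  cell(1,2) bb: ∅
  cell(2,3) ba: {X4}  orig:{}
  cell(3,4) aa: ∅
  cell(4,5) ab: {B,S,X2,X3}  orig:{B,S}
  cell(5,6) ba: {X4}  orig:{}
  cell(6,7) aa: ∅
  cell(7,8) aa: ∅
  cell(8,9) ab: {B,S,X2,X3}  orig:{B,S}
  cell(9,10) bb: ∅
  cell(0,2) bbb: ∅
  cell(1,3) bba: {S}
  cell(2,4) baa: ∅
  cell(3,5) aab: {A,B,X3}  orig:{A,B}
  cell(4,6) aba: {X4}  orig:{}
  cell(5,7) baa: ∅
  cell(6,8) aaa: ∅
  cell(7,9) aab: {A,B,X3}  orig:{A,B}
  cell(8,10) abb: {S}
  cell(0,3) bbba: ∅
  cell(1,4) bbaa: ∅
  cell(2,5) baab: {X4}  orig:{}
  cell(3,6) aaba: {X4}  orig:{}
  cell(4,7) abaa: ∅
  cell(5,8) baaa: ∅
  cell(6,9) aaab: {B,X3}  orig:{B}
  cell(7,10) aabb: {X2,X3}  orig:{}
  cell(0,4) bbbaa: ∅
  cell(1,5) bbaab: {A,S}
  cell(2,6) baaba: {S}
  cell(3,7) aabaa: ∅
  cell(4,8) abaaa: ∅
  cell(5,9) baaab: ∅
  cell(6,10) aaabb: {A,B}
  cell(0,5) bbbaab: {X4}  orig:{}
  cell(1,6) bbaaba: ∅
  cell(2,7) baabaa: ∅
  cell(3,8) aabaaa: ∅
  cell(4,9) abaaab: ∅
  cell(5,10) baaabb: {X4}  orig:{}
  cell(0,6) bbbaaba: ∅
  cell(1,7) bbaabaa: ∅
  cell(2,8) baabaaa: ∅
  cell(3,9) aabaaab: {X3}  orig:{}
  cell(4,10) abaaabb: {X4}  orig:{}
  cell(0,7) bbbaabaa: ∅
  cell(1,8) bbaabaaa: ∅
  cell(2,9) baabaaab: ∅
  cell(3,10) aabaaabb: {X3,X4}  orig:{}
  cell(0,8) bbbaabaaa: ∅
  cell(1,9) bbaabaaab: {X3}  orig:{}
  cell(2,10) baabaaabb: {A,S}
  cell(0,9) bbbaabaaab: ∅
  cell(1,10) bbaabaaabb: {X3,X4}  orig:{}
  cell(0,10) bbbaabaaabb: {S}

S ∈ T[0,10] ⇒ YES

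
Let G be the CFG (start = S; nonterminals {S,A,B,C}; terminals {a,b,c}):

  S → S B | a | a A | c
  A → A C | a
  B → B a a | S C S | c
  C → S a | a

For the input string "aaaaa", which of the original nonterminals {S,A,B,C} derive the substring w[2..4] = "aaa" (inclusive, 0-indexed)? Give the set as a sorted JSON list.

Convert to CNF:
  S -> S B | T0 A | a | c
  A -> A C | a
  B -> B X1 | S X2 | c
  C -> S T0 | a
  T0 -> a
  X1 -> T0 T0
  X2 -> C S

CYK table (by increasing span) — only the sub-triangle for w[2..4]:
  T[2,2] 'a' = {A,C,S,T0}  orig:{A,C,S}
  T[3,3] 'a' = {A,C,S,T0}  orig:{A,C,S}
  T[4,4] 'a' = {A,C,S,T0}  orig:{A,C,S}
  T[2,3] 'aa' = {A,C,S,X1,X2}  orig:{A,C,S}
  T[3,4] 'aa' = {A,C,S,X1,X2}  orig:{A,C,S}
  T[2,4] 'aaa' = {A,B,C,S,X2}  orig:{A,B,C,S}

Original NTs in T[2,4] deriving "aaa": ["A", "B", "C", "S"]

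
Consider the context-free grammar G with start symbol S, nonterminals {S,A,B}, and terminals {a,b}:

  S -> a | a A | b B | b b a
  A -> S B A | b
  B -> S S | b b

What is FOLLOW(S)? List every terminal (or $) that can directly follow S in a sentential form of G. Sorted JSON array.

Compute FIRST by fixpoint:
iter 1:
  A via A→b: +{b}
  B via B→b b: +{b}
  S via S→a: +{a}
  S via S→b B: +{b}
  FIRST(S)={a,b}  FIRST(A)={b}  FIRST(B)={b}
iter 2:
  A via A→S B A: +{a}
  B via B→S S: +{a}
  FIRST(S)={a,b}  FIRST(A)={a,b}  FIRST(B)={a,b}
iter 3: (stable)
  FIRST(S)={a,b}  FIRST(A)={a,b}  FIRST(B)={a,b}

FOLLOW sets:
initialize: $ ∈ FOLLOW(S)
pass 1:
  A→S B A: FOLLOW(S) ⊇ FIRST(B) = {a,b}; new: +{a,b}
  A→S B A: FOLLOW(B) ⊇ FIRST(A) = {a,b}; new: +{a,b}
  S→a A: FOLLOW(A) ⊇ FOLLOW(S) ⊇ {$,a,b}; new: +{$,a,b}
  S→b B: FOLLOW(B) ⊇ FOLLOW(S) ⊇ {$,a,b}; new: +{$}
  FOLLOW[S]={$,a,b}  FOLLOW[A]={$,a,b}  FOLLOW[B]={$,a,b}
pass 2: done
  FOLLOW[S]={$,a,b}  FOLLOW[A]={$,a,b}  FOLLOW[B]={$,a,b}

FOLLOW(S) = ["$", "a", "b"]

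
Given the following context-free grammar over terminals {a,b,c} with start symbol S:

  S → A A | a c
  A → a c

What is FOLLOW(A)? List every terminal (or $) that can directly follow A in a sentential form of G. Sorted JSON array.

FIRST iteration:
round 1:
  A via A→a c: +{a}
  S via S→A A: +{a}
  FIRST[S]={a}  FIRST[A]={a}
round 2: done
  FIRST[S]={a}  FIRST[A]={a}

FOLLOW iteration:
FOLLOW(S) := {$}
[1]
  S→A A: FOLLOW(A) ⊇ FIRST(A) = {a}; new: +{a}
  S→A A: FOLLOW(A) ⊇ FOLLOW(S) ⊇ {$}; new: +{$}
  FOLLOW(S)={$}  FOLLOW(A)={$,a}
[2] done
  FOLLOW(S)={$}  FOLLOW(A)={$,a}

FOLLOW(A) = ["$", "a"]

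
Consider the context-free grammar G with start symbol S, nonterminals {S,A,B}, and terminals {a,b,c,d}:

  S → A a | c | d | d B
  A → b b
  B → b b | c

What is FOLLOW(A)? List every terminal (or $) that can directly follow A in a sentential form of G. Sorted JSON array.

Compute FIRST by fixpoint:
[1]
  A via A→b b: +{b}
  B via B→b b: +{b}
  B via B→c: +{c}
  S via S→A a: +{b}
  S via S→c: +{c}
  S via S→d: +{d}
  FIRST(S)={b,c,d}  FIRST(A)={b}  FIRST(B)={b,c}
[2] (stable)
  FIRST(S)={b,c,d}  FIRST(A)={b}  FIRST(B)={b,c}

FOLLOW sets:
initialize: $ ∈ FOLLOW(S)
[1]
  S→A a: FOLLOW(A) ⊇ FIRST(a) = {a}; new: +{a}
  S→d B: FOLLOW(B) ⊇ FOLLOW(S) ⊇ {$}; new: +{$}
  S: {$}  A: {a}  B: {$}
[2] done
  S: {$}  A: {a}  B: {$}

FOLLOW(A) = ["a"]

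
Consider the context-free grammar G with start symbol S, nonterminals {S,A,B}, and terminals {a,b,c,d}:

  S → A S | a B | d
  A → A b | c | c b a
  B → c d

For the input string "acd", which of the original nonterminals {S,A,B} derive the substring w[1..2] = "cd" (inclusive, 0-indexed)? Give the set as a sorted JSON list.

CNF form of G:
  S -> A S | T2 B | d
  A -> A T0 | T1 X4 | c
  B -> T1 T3
  T0 -> b
  T1 -> c
  T2 -> a
  T3 -> d
  X4 -> T0 T2

CYK fill, restricted to cells inside w[1..2]:
  T[1,1] 'c' = {A,T1}  orig:{A}
  T[2,2] 'd' = {S,T3}  orig:{S}
  T[1,2] 'cd' = {B,S}

Original NTs in T[1,2] deriving "cd": ["B", "S"]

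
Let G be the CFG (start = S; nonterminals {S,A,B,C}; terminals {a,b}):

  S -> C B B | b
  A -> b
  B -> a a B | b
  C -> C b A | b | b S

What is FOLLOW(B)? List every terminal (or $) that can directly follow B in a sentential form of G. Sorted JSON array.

FIRST iteration:
iter 1:
  A via A→b: +{b}
  B via B→a a B: +{a}
  B via B→b: +{b}
  C via C→b: +{b}
  S via S→C B B: +{b}
  FIRST(S)={b}  FIRST(A)={b}  FIRST(B)={a,b}  FIRST(C)={b}
iter 2: — fixpoint
  FIRST(S)={b}  FIRST(A)={b}  FIRST(B)={a,b}  FIRST(C)={b}

Compute FOLLOW by fixpoint:
seed FOLLOW(S) with $
[1]
  C→C b A: FOLLOW(C) ⊇ FIRST(b) = {b}; new: +{b}
  C→C b A: FOLLOW(A) ⊇ FOLLOW(C) ⊇ {b}; new: +{b}
  C→b S: FOLLOW(S) ⊇ FOLLOW(C) ⊇ {b}; new: +{b}
  S→C B B: FOLLOW(C) ⊇ FIRST(B) = {a,b}; new: +{a}
  S→C B B: FOLLOW(B) ⊇ FIRST(B) = {a,b}; new: +{a,b}
  S→C B B: FOLLOW(B) ⊇ FOLLOW(S) ⊇ {$,b}; new: +{$}
  S: {$,b}  A: {b}  B: {$,a,b}  C: {a,b}
[2]
  C→C b A: FOLLOW(A) ⊇ FOLLOW(C) ⊇ {a,b}; new: +{a}
  C→b S: FOLLOW(S) ⊇ FOLLOW(C) ⊇ {a,b}; new: +{a}
  S: {$,a,b}  A: {a,b}  B: {$,a,b}  C: {a,b}
[3] — fixpoint
  S: {$,a,b}  A: {a,b}  B: {$,a,b}  C: {a,b}

FOLLOW(B) = ["$", "a", "b"]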